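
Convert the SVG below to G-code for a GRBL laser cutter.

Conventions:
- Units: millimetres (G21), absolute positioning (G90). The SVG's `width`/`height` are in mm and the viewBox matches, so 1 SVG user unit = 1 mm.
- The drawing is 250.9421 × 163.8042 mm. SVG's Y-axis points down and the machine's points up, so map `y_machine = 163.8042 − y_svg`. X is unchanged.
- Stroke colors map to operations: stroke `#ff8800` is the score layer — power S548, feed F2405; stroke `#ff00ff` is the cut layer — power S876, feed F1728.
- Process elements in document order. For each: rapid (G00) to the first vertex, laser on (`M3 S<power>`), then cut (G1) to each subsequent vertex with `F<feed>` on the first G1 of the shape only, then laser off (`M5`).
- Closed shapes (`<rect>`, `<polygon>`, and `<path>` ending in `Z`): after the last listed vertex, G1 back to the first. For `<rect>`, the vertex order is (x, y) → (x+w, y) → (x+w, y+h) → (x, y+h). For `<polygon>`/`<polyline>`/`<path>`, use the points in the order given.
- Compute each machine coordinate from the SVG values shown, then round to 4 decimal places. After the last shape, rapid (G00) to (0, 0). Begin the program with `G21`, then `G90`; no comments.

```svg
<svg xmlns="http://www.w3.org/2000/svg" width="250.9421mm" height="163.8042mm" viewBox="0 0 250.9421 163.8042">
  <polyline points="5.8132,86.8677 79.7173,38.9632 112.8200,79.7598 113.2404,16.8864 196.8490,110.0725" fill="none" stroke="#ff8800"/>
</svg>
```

G21
G90
G00 X5.8132 Y76.9365
M3 S548
G1 X79.7173 Y124.8410 F2405
G1 X112.8200 Y84.0444
G1 X113.2404 Y146.9178
G1 X196.8490 Y53.7317
M5
G00 X0.0000 Y0.0000

viewBox `0 0 250.9421 163.8042` with mm width/height → 1 unit = 1 mm. Flip: y_m = 163.8042 − y_svg.

**Shape 1** — `<polyline>` open polyline, stroke `#ff8800` → score (S548, F2405). Machine vertices: (5.8132,76.9365) → (79.7173,124.8410) → (112.8200,84.0444) → (113.2404,146.9178) → (196.8490,53.7317). Open path.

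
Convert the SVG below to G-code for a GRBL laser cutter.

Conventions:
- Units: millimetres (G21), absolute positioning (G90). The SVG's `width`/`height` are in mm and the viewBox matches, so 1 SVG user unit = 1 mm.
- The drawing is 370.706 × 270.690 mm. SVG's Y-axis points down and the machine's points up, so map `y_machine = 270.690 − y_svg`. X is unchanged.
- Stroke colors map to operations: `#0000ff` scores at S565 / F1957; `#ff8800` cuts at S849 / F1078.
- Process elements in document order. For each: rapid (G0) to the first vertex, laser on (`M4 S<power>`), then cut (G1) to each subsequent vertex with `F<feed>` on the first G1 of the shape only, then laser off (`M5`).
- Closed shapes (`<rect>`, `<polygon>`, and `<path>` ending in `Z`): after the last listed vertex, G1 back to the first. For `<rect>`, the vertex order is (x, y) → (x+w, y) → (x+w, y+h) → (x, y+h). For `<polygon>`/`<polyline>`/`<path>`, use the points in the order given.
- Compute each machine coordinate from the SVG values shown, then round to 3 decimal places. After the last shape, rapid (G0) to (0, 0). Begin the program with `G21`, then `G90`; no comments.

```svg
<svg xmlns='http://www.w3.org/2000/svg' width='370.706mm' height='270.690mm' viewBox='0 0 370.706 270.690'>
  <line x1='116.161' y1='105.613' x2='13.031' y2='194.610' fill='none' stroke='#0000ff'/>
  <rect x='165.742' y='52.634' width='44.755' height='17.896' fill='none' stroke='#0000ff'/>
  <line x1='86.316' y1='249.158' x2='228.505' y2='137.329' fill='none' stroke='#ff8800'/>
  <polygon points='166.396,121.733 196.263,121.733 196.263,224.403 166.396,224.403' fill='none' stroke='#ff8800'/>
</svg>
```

Since the viewBox matches the mm dimensions, user units are millimetres directly. The only transform is the Y-flip y_m = 270.690 − y_svg.

Shape 1 is a line segment drawn with `<line>`. Its stroke #0000ff means score at S565, F1957. After flipping Y the toolpath is (116.161,165.077) → (13.031,76.080).

Shape 2 is a rectangle drawn with `<rect>`. Its stroke #0000ff means score at S565, F1957. After flipping Y the toolpath is (165.742,218.056) → (210.497,218.056) → (210.497,200.160) → (165.742,200.160) → (165.742,218.056), returning to the start.

Shape 3 is a line segment drawn with `<line>`. Its stroke #ff8800 means cut at S849, F1078. After flipping Y the toolpath is (86.316,21.532) → (228.505,133.361).

Shape 4 is a rectangle drawn with `<polygon>`. Its stroke #ff8800 means cut at S849, F1078. After flipping Y the toolpath is (166.396,148.957) → (196.263,148.957) → (196.263,46.287) → (166.396,46.287) → (166.396,148.957), returning to the start.

G21
G90
G0 X116.161 Y165.077
M4 S565
G1 X13.031 Y76.080 F1957
M5
G0 X165.742 Y218.056
M4 S565
G1 X210.497 Y218.056 F1957
G1 X210.497 Y200.160
G1 X165.742 Y200.160
G1 X165.742 Y218.056
M5
G0 X86.316 Y21.532
M4 S849
G1 X228.505 Y133.361 F1078
M5
G0 X166.396 Y148.957
M4 S849
G1 X196.263 Y148.957 F1078
G1 X196.263 Y46.287
G1 X166.396 Y46.287
G1 X166.396 Y148.957
M5
G0 X0.000 Y0.000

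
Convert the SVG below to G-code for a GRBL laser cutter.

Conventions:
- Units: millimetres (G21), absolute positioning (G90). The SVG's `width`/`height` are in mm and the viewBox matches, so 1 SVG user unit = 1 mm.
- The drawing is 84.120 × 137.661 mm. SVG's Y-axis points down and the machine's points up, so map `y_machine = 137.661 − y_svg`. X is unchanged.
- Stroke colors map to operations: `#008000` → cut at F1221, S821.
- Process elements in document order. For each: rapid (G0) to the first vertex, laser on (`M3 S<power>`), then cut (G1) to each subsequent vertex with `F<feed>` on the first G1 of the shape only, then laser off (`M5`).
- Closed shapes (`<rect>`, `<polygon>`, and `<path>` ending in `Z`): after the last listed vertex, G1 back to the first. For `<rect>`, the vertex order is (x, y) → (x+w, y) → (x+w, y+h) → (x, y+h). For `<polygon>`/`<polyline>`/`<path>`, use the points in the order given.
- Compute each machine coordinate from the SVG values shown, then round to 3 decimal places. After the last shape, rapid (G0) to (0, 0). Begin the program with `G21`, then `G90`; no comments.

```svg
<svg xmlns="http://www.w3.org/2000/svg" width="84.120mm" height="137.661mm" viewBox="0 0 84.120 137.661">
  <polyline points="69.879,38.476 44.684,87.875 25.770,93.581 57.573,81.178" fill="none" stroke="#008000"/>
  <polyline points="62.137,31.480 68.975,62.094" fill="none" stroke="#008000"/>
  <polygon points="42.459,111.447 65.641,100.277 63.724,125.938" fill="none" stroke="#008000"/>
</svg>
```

G21
G90
G0 X69.879 Y99.185
M3 S821
G1 X44.684 Y49.786 F1221
G1 X25.770 Y44.080
G1 X57.573 Y56.483
M5
G0 X62.137 Y106.181
M3 S821
G1 X68.975 Y75.567 F1221
M5
G0 X42.459 Y26.214
M3 S821
G1 X65.641 Y37.384 F1221
G1 X63.724 Y11.723
G1 X42.459 Y26.214
M5
G0 X0.000 Y0.000

1 u = 1 mm; y_m = 137.661 − y.

[1] `<polyline>` open polyline, #008000→cut S821 F1221: (69.879,99.185) → (44.684,49.786) → (25.770,44.080) → (57.573,56.483)

[2] `<polyline>` line segment, #008000→cut S821 F1221: (62.137,106.181) → (68.975,75.567)

[3] `<polygon>` regular polygon, #008000→cut S821 F1221: (42.459,26.214) → (65.641,37.384) → (63.724,11.723) → (42.459,26.214) (closed)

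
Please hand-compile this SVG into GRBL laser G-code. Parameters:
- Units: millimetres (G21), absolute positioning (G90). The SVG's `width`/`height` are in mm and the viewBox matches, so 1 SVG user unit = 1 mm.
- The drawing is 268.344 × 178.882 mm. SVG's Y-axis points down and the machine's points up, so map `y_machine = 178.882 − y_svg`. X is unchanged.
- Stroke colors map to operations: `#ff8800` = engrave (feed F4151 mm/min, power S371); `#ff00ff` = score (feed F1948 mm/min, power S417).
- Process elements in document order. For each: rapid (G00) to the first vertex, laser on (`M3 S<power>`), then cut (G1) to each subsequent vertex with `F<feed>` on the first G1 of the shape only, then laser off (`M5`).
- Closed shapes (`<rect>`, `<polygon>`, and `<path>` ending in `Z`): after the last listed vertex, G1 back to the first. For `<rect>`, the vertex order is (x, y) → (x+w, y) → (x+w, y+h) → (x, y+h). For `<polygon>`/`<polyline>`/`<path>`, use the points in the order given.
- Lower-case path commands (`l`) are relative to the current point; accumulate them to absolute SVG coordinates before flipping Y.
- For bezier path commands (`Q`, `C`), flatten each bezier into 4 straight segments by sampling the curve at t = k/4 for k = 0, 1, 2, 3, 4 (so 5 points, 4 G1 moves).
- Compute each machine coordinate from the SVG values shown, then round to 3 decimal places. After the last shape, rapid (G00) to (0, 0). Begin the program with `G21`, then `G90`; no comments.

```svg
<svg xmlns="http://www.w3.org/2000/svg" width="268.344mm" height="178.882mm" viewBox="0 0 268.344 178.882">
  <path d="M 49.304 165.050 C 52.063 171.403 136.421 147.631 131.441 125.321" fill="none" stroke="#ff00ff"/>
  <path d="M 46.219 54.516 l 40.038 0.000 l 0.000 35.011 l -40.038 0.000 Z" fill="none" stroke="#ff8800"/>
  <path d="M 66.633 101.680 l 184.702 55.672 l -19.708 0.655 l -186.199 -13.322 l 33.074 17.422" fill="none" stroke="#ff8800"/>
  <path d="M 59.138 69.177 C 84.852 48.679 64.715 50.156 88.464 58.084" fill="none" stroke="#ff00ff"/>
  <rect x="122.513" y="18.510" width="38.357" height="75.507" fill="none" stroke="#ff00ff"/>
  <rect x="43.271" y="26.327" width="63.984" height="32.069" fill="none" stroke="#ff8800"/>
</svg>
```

viewBox `0 0 268.344 178.882` with mm width/height → 1 unit = 1 mm. Flip: y_m = 178.882 − y_svg.

**Shape 1** — `<path>` cubic bezier, stroke `#ff00ff` → score (S417, F1948). Control points (SVG): P0=(49.304,165.050), P1=(52.063,171.403), P2=(136.421,147.631), P3=(131.441,125.321); sampled at t=k/4. Machine vertices: (49.304,13.832) → (64.002,14.222) → (93.275,22.948) → (121.096,37.048) → (131.441,53.561). Open path.

**Shape 2** — `<path>` rectangle, stroke `#ff8800` → engrave (S371, F4151). Machine vertices: (46.219,124.366) → (86.257,124.366) → (86.257,89.355) → (46.219,89.355) → (46.219,124.366). Closed: final G1 returns to the first vertex.

**Shape 3** — `<path>` open polyline, stroke `#ff8800` → engrave (S371, F4151). Machine vertices: (66.633,77.202) → (251.335,21.530) → (231.627,20.875) → (45.428,34.197) → (78.502,16.775). Open path.

**Shape 4** — `<path>` cubic bezier, stroke `#ff00ff` → score (S417, F1948). Control points (SVG): P0=(59.138,69.177), P1=(84.852,48.679), P2=(64.715,50.156), P3=(88.464,58.084); sampled at t=k/4. Machine vertices: (59.138,109.705) → (71.229,121.201) → (74.538,125.911) → (77.479,125.292) → (88.464,120.798). Open path.

**Shape 5** — `<rect>` rectangle, stroke `#ff00ff` → score (S417, F1948). Machine vertices: (122.513,160.372) → (160.870,160.372) → (160.870,84.865) → (122.513,84.865) → (122.513,160.372). Closed: final G1 returns to the first vertex.

**Shape 6** — `<rect>` rectangle, stroke `#ff8800` → engrave (S371, F4151). Machine vertices: (43.271,152.555) → (107.255,152.555) → (107.255,120.486) → (43.271,120.486) → (43.271,152.555). Closed: final G1 returns to the first vertex.

G21
G90
G00 X49.304 Y13.832
M3 S417
G1 X64.002 Y14.222 F1948
G1 X93.275 Y22.948
G1 X121.096 Y37.048
G1 X131.441 Y53.561
M5
G00 X46.219 Y124.366
M3 S371
G1 X86.257 Y124.366 F4151
G1 X86.257 Y89.355
G1 X46.219 Y89.355
G1 X46.219 Y124.366
M5
G00 X66.633 Y77.202
M3 S371
G1 X251.335 Y21.530 F4151
G1 X231.627 Y20.875
G1 X45.428 Y34.197
G1 X78.502 Y16.775
M5
G00 X59.138 Y109.705
M3 S417
G1 X71.229 Y121.201 F1948
G1 X74.538 Y125.911
G1 X77.479 Y125.292
G1 X88.464 Y120.798
M5
G00 X122.513 Y160.372
M3 S417
G1 X160.870 Y160.372 F1948
G1 X160.870 Y84.865
G1 X122.513 Y84.865
G1 X122.513 Y160.372
M5
G00 X43.271 Y152.555
M3 S371
G1 X107.255 Y152.555 F4151
G1 X107.255 Y120.486
G1 X43.271 Y120.486
G1 X43.271 Y152.555
M5
G00 X0.000 Y0.000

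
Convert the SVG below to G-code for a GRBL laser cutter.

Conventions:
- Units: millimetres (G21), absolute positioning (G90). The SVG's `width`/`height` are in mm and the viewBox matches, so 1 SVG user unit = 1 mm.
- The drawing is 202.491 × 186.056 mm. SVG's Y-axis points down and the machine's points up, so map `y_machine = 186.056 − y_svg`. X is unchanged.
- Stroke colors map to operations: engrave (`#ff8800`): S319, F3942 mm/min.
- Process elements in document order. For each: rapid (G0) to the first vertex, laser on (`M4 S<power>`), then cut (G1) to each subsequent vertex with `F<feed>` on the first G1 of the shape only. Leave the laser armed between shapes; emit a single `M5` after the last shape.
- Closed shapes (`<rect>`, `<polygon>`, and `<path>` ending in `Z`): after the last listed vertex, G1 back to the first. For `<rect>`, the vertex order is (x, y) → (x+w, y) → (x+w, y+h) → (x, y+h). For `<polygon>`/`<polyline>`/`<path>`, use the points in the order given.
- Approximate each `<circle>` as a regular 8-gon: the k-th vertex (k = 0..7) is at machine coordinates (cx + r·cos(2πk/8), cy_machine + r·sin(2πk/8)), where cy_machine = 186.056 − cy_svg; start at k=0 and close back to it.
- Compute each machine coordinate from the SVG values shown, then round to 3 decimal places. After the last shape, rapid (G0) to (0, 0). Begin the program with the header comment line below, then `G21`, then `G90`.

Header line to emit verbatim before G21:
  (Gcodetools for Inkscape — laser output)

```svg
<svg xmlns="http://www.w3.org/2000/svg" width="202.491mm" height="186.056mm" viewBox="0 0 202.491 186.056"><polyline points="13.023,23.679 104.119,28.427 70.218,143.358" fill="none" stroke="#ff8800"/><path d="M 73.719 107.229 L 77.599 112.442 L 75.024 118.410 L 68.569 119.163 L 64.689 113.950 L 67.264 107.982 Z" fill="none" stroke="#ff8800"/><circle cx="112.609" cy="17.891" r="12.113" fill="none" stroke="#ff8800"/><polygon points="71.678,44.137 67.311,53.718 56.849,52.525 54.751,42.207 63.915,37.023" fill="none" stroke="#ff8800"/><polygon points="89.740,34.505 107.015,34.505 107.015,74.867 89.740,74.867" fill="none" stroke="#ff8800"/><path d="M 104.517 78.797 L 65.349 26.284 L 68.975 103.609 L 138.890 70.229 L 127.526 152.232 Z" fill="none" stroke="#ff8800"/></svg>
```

1 u = 1 mm; y_m = 186.056 − y.

[1] `<polyline>` open polyline, #ff8800→engrave S319 F3942: (13.023,162.377) → (104.119,157.629) → (70.218,42.698)

[2] `<path>` regular polygon, #ff8800→engrave S319 F3942: (73.719,78.827) → (77.599,73.614) → (75.024,67.646) → (68.569,66.893) → (64.689,72.106) → (67.264,78.074) → (73.719,78.827) (closed)

[3] `<circle>` circle, #ff8800→engrave S319 F3942: (124.722,168.165) → (121.174,176.730) → (112.609,180.278) → (104.044,176.730) → (100.496,168.165) → (104.044,159.600) → (112.609,156.052) → (121.174,159.600) → (124.722,168.165) (closed)

[4] `<polygon>` regular polygon, #ff8800→engrave S319 F3942: (71.678,141.919) → (67.311,132.338) → (56.849,133.531) → (54.751,143.849) → (63.915,149.033) → (71.678,141.919) (closed)

[5] `<polygon>` rectangle, #ff8800→engrave S319 F3942: (89.740,151.551) → (107.015,151.551) → (107.015,111.189) → (89.740,111.189) → (89.740,151.551) (closed)

[6] `<path>` closed polygon, #ff8800→engrave S319 F3942: (104.517,107.259) → (65.349,159.772) → (68.975,82.447) → (138.890,115.827) → (127.526,33.824) → (104.517,107.259) (closed)

(Gcodetools for Inkscape — laser output)
G21
G90
G0 X13.023 Y162.377
M4 S319
G1 X104.119 Y157.629 F3942
G1 X70.218 Y42.698
G0 X73.719 Y78.827
M4 S319
G1 X77.599 Y73.614 F3942
G1 X75.024 Y67.646
G1 X68.569 Y66.893
G1 X64.689 Y72.106
G1 X67.264 Y78.074
G1 X73.719 Y78.827
G0 X124.722 Y168.165
M4 S319
G1 X121.174 Y176.730 F3942
G1 X112.609 Y180.278
G1 X104.044 Y176.730
G1 X100.496 Y168.165
G1 X104.044 Y159.600
G1 X112.609 Y156.052
G1 X121.174 Y159.600
G1 X124.722 Y168.165
G0 X71.678 Y141.919
M4 S319
G1 X67.311 Y132.338 F3942
G1 X56.849 Y133.531
G1 X54.751 Y143.849
G1 X63.915 Y149.033
G1 X71.678 Y141.919
G0 X89.740 Y151.551
M4 S319
G1 X107.015 Y151.551 F3942
G1 X107.015 Y111.189
G1 X89.740 Y111.189
G1 X89.740 Y151.551
G0 X104.517 Y107.259
M4 S319
G1 X65.349 Y159.772 F3942
G1 X68.975 Y82.447
G1 X138.890 Y115.827
G1 X127.526 Y33.824
G1 X104.517 Y107.259
M5
G0 X0.000 Y0.000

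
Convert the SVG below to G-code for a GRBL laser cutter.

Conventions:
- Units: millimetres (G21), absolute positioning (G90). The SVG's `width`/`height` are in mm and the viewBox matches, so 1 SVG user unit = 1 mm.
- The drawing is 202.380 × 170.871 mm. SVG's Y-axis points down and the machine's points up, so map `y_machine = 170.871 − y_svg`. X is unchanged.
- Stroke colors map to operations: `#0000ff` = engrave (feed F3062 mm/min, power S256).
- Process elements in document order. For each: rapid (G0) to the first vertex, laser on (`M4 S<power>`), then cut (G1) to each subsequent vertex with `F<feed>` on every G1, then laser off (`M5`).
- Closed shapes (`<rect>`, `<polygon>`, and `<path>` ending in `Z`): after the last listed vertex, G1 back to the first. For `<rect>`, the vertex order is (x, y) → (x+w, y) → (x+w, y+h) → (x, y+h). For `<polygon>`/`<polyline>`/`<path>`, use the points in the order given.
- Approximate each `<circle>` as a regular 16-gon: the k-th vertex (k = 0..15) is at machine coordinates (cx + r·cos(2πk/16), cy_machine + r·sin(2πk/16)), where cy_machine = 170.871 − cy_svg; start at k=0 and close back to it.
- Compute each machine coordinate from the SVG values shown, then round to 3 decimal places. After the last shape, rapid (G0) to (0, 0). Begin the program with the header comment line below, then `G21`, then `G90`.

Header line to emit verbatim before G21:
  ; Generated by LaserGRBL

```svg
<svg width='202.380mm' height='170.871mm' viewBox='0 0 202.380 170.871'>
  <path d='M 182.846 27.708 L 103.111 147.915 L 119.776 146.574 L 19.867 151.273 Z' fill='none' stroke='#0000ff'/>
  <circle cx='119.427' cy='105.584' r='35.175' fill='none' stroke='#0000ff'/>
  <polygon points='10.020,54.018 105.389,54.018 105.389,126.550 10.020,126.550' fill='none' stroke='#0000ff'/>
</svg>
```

viewBox `0 0 202.380 170.871` with mm width/height → 1 unit = 1 mm. Flip: y_m = 170.871 − y_svg.

**Shape 1** — `<path>` closed polygon, stroke `#0000ff` → engrave (S256, F3062). Machine vertices: (182.846,143.163) → (103.111,22.956) → (119.776,24.297) → (19.867,19.598) → (182.846,143.163). Closed: final G1 returns to the first vertex.

**Shape 2** — `<circle>` circle, stroke `#0000ff` → engrave (S256, F3062). Machine vertices: (154.602,65.287) → (151.924,78.748) → (144.299,90.159) → (132.888,97.784) → (119.427,100.462) → (105.966,97.784) → (94.555,90.159) → (86.930,78.748) → (84.252,65.287) → (86.930,51.826) → (94.555,40.415) → (105.966,32.790) → (119.427,30.112) → (132.888,32.790) → (144.299,40.415) → (151.924,51.826) → (154.602,65.287). Closed: final G1 returns to the first vertex.

**Shape 3** — `<polygon>` rectangle, stroke `#0000ff` → engrave (S256, F3062). Machine vertices: (10.020,116.853) → (105.389,116.853) → (105.389,44.321) → (10.020,44.321) → (10.020,116.853). Closed: final G1 returns to the first vertex.

; Generated by LaserGRBL
G21
G90
G0 X182.846 Y143.163
M4 S256
G1 X103.111 Y22.956 F3062
G1 X119.776 Y24.297 F3062
G1 X19.867 Y19.598 F3062
G1 X182.846 Y143.163 F3062
M5
G0 X154.602 Y65.287
M4 S256
G1 X151.924 Y78.748 F3062
G1 X144.299 Y90.159 F3062
G1 X132.888 Y97.784 F3062
G1 X119.427 Y100.462 F3062
G1 X105.966 Y97.784 F3062
G1 X94.555 Y90.159 F3062
G1 X86.930 Y78.748 F3062
G1 X84.252 Y65.287 F3062
G1 X86.930 Y51.826 F3062
G1 X94.555 Y40.415 F3062
G1 X105.966 Y32.790 F3062
G1 X119.427 Y30.112 F3062
G1 X132.888 Y32.790 F3062
G1 X144.299 Y40.415 F3062
G1 X151.924 Y51.826 F3062
G1 X154.602 Y65.287 F3062
M5
G0 X10.020 Y116.853
M4 S256
G1 X105.389 Y116.853 F3062
G1 X105.389 Y44.321 F3062
G1 X10.020 Y44.321 F3062
G1 X10.020 Y116.853 F3062
M5
G0 X0.000 Y0.000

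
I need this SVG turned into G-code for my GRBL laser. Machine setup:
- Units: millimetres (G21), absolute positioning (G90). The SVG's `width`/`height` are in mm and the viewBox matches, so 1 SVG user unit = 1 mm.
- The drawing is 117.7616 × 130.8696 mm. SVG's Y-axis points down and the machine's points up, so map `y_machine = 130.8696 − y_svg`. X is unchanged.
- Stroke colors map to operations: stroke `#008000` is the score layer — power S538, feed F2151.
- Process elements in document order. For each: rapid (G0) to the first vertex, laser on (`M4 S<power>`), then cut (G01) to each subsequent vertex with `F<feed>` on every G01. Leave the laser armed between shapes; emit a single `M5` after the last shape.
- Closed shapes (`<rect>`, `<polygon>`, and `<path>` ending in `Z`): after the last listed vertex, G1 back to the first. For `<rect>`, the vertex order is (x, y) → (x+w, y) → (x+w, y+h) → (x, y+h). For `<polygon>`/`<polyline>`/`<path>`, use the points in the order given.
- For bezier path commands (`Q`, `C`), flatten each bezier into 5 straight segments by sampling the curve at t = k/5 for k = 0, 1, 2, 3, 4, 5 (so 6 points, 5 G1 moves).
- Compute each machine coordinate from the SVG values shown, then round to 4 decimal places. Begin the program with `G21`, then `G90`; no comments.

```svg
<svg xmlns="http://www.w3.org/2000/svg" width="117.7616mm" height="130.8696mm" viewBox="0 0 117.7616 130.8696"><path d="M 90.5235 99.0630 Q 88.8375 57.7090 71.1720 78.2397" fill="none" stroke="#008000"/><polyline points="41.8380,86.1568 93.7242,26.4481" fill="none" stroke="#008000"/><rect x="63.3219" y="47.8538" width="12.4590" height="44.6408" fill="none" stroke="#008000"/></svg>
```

G21
G90
G0 X90.5235 Y31.8066
M4 S538
G01 X89.2099 Y45.8728 F2151
G01 X86.6180 Y54.9882 F2151
G01 X82.7477 Y59.1529 F2151
G01 X77.5990 Y58.3668 F2151
G01 X71.1720 Y52.6299 F2151
G0 X41.8380 Y44.7128
M4 S538
G01 X93.7242 Y104.4215 F2151
G0 X63.3219 Y83.0158
M4 S538
G01 X75.7809 Y83.0158 F2151
G01 X75.7809 Y38.3750 F2151
G01 X63.3219 Y38.3750 F2151
G01 X63.3219 Y83.0158 F2151
M5

viewBox `0 0 117.7616 130.8696` with mm width/height → 1 unit = 1 mm. Flip: y_m = 130.8696 − y_svg.

**Shape 1** — `<path>` quadratic bezier, stroke `#008000` → score (S538, F2151). Control points (SVG): P0=(90.5235,99.0630), P1=(88.8375,57.7090), P2=(71.1720,78.2397); sampled at t=k/5. Machine vertices: (90.5235,31.8066) → (89.2099,45.8728) → (86.6180,54.9882) → (82.7477,59.1529) → (77.5990,58.3668) → (71.1720,52.6299). Open path.

**Shape 2** — `<polyline>` line segment, stroke `#008000` → score (S538, F2151). Machine vertices: (41.8380,44.7128) → (93.7242,104.4215). Open path.

**Shape 3** — `<rect>` rectangle, stroke `#008000` → score (S538, F2151). Machine vertices: (63.3219,83.0158) → (75.7809,83.0158) → (75.7809,38.3750) → (63.3219,38.3750) → (63.3219,83.0158). Closed: final G1 returns to the first vertex.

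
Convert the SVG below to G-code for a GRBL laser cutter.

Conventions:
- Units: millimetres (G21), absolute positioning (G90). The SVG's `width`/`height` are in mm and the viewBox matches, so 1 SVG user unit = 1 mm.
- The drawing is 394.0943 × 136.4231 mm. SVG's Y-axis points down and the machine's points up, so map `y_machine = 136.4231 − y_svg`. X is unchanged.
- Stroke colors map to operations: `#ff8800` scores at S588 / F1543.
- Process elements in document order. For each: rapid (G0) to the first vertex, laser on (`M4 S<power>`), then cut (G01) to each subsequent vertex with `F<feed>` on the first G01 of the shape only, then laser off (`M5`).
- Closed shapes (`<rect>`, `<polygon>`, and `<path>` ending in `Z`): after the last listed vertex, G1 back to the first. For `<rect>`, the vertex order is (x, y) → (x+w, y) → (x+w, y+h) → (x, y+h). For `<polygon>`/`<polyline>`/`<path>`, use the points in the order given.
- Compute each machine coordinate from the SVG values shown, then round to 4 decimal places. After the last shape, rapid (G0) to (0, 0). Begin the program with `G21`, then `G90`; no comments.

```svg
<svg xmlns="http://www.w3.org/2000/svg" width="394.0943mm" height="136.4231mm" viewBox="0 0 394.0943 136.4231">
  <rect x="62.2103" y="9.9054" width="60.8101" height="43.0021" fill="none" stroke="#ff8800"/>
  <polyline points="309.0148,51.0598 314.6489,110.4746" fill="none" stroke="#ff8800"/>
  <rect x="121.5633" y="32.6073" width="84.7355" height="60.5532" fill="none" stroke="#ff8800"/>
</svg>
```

G21
G90
G0 X62.2103 Y126.5177
M4 S588
G01 X123.0204 Y126.5177 F1543
G01 X123.0204 Y83.5156
G01 X62.2103 Y83.5156
G01 X62.2103 Y126.5177
M5
G0 X309.0148 Y85.3633
M4 S588
G01 X314.6489 Y25.9485 F1543
M5
G0 X121.5633 Y103.8158
M4 S588
G01 X206.2988 Y103.8158 F1543
G01 X206.2988 Y43.2626
G01 X121.5633 Y43.2626
G01 X121.5633 Y103.8158
M5
G0 X0.0000 Y0.0000

viewBox `0 0 394.0943 136.4231` with mm width/height → 1 unit = 1 mm. Flip: y_m = 136.4231 − y_svg.

**Shape 1** — `<rect>` rectangle, stroke `#ff8800` → score (S588, F1543). Machine vertices: (62.2103,126.5177) → (123.0204,126.5177) → (123.0204,83.5156) → (62.2103,83.5156) → (62.2103,126.5177). Closed: final G1 returns to the first vertex.

**Shape 2** — `<polyline>` line segment, stroke `#ff8800` → score (S588, F1543). Machine vertices: (309.0148,85.3633) → (314.6489,25.9485). Open path.

**Shape 3** — `<rect>` rectangle, stroke `#ff8800` → score (S588, F1543). Machine vertices: (121.5633,103.8158) → (206.2988,103.8158) → (206.2988,43.2626) → (121.5633,43.2626) → (121.5633,103.8158). Closed: final G1 returns to the first vertex.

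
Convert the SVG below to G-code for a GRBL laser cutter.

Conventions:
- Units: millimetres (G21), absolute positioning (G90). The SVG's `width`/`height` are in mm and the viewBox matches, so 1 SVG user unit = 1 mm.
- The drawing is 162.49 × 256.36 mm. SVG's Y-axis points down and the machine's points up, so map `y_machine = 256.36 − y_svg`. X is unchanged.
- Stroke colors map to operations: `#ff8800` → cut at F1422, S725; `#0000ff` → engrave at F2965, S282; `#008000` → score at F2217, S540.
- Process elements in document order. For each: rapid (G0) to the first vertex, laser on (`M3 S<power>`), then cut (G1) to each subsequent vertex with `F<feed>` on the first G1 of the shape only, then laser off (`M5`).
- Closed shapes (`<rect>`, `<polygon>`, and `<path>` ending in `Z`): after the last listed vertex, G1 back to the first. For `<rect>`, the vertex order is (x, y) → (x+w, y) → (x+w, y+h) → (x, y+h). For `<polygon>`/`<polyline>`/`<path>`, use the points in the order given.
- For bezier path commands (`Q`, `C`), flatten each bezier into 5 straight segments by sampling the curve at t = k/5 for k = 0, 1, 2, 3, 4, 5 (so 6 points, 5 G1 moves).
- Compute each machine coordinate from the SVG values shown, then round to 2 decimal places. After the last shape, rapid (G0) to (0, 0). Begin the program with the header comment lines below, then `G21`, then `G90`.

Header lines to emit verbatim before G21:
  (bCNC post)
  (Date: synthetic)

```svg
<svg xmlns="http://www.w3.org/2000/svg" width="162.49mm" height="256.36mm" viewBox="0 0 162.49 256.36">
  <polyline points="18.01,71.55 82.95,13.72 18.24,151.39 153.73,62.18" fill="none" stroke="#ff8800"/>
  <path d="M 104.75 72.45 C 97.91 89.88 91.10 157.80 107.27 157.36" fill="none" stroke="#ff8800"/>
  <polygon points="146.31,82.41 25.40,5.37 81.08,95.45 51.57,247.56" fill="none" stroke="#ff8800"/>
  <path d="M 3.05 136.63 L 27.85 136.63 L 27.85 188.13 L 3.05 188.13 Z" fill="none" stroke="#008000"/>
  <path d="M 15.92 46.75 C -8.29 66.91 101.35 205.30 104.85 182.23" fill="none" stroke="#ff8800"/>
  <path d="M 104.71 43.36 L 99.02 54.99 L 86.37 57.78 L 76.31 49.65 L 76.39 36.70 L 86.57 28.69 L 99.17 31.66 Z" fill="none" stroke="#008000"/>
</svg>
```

(bCNC post)
(Date: synthetic)
G21
G90
G0 X18.01 Y184.81
M3 S725
G1 X82.95 Y242.64 F1422
G1 X18.24 Y104.97
G1 X153.73 Y194.18
M5
G0 X104.75 Y183.91
M3 S725
G1 X100.83 Y168.34 F1422
G1 X98.03 Y146.37
G1 X97.43 Y123.68
G1 X100.14 Y105.99
G1 X107.27 Y99.00
M5
G0 X146.31 Y173.95
M3 S725
G1 X25.40 Y250.99 F1422
G1 X81.08 Y160.91
G1 X51.57 Y8.80
G1 X146.31 Y173.95
M5
G0 X3.05 Y119.73
M3 S540
G1 X27.85 Y119.73 F2217
G1 X27.85 Y68.23
G1 X3.05 Y68.23
G1 X3.05 Y119.73
M5
G0 X15.92 Y209.61
M3 S725
G1 X15.54 Y185.56 F1422
G1 X35.76 Y146.57
G1 X65.06 Y106.05
G1 X91.93 Y77.43
G1 X104.85 Y74.13
M5
G0 X104.71 Y213.00
M3 S540
G1 X99.02 Y201.37 F2217
G1 X86.37 Y198.58
G1 X76.31 Y206.71
G1 X76.39 Y219.66
G1 X86.57 Y227.67
G1 X99.17 Y224.70
G1 X104.71 Y213.00
M5
G0 X0.00 Y0.00

Since the viewBox matches the mm dimensions, user units are millimetres directly. The only transform is the Y-flip y_m = 256.36 − y_svg.

Shape 1 is a open polyline drawn with `<polyline>`. Its stroke #ff8800 means cut at S725, F1422. After flipping Y the toolpath is (18.01,184.81) → (82.95,242.64) → (18.24,104.97) → (153.73,194.18).

Shape 2 is a cubic bezier drawn with `<path>`. Its stroke #ff8800 means cut at S725, F1422. After flipping Y the toolpath is (104.75,183.91) → (100.83,168.34) → (98.03,146.37) → (97.43,123.68) → (100.14,105.99) → (107.27,99.00).

Shape 3 is a closed polygon drawn with `<polygon>`. Its stroke #ff8800 means cut at S725, F1422. After flipping Y the toolpath is (146.31,173.95) → (25.40,250.99) → (81.08,160.91) → (51.57,8.80) → (146.31,173.95), returning to the start.

Shape 4 is a rectangle drawn with `<path>`. Its stroke #008000 means score at S540, F2217. After flipping Y the toolpath is (3.05,119.73) → (27.85,119.73) → (27.85,68.23) → (3.05,68.23) → (3.05,119.73), returning to the start.

Shape 5 is a cubic bezier drawn with `<path>`. Its stroke #ff8800 means cut at S725, F1422. After flipping Y the toolpath is (15.92,209.61) → (15.54,185.56) → (35.76,146.57) → (65.06,106.05) → (91.93,77.43) → (104.85,74.13).

Shape 6 is a regular polygon drawn with `<path>`. Its stroke #008000 means score at S540, F2217. After flipping Y the toolpath is (104.71,213.00) → (99.02,201.37) → (86.37,198.58) → (76.31,206.71) → (76.39,219.66) → (86.57,227.67) → (99.17,224.70) → (104.71,213.00), returning to the start.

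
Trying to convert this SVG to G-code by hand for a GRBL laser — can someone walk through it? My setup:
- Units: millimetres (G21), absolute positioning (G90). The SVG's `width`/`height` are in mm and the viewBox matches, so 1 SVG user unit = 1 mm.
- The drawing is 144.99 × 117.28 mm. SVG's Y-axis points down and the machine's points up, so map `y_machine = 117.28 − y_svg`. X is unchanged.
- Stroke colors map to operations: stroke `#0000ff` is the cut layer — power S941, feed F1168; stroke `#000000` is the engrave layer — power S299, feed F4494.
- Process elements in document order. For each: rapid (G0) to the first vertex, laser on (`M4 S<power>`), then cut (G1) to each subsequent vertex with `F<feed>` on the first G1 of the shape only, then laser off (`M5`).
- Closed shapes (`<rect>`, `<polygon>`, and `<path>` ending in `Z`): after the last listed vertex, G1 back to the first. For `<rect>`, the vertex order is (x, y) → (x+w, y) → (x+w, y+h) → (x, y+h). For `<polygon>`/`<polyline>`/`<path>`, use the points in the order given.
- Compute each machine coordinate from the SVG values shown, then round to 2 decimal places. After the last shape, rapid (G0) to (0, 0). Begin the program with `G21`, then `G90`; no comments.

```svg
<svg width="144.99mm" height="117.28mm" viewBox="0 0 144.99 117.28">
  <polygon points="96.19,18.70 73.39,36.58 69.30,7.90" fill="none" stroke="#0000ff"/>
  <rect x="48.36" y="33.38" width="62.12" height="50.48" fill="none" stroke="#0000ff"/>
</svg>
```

viewBox `0 0 144.99 117.28` with mm width/height → 1 unit = 1 mm. Flip: y_m = 117.28 − y_svg.

**Shape 1** — `<polygon>` regular polygon, stroke `#0000ff` → cut (S941, F1168). Machine vertices: (96.19,98.58) → (73.39,80.70) → (69.30,109.38) → (96.19,98.58). Closed: final G1 returns to the first vertex.

**Shape 2** — `<rect>` rectangle, stroke `#0000ff` → cut (S941, F1168). Machine vertices: (48.36,83.90) → (110.48,83.90) → (110.48,33.42) → (48.36,33.42) → (48.36,83.90). Closed: final G1 returns to the first vertex.

G21
G90
G0 X96.19 Y98.58
M4 S941
G1 X73.39 Y80.70 F1168
G1 X69.30 Y109.38
G1 X96.19 Y98.58
M5
G0 X48.36 Y83.90
M4 S941
G1 X110.48 Y83.90 F1168
G1 X110.48 Y33.42
G1 X48.36 Y33.42
G1 X48.36 Y83.90
M5
G0 X0.00 Y0.00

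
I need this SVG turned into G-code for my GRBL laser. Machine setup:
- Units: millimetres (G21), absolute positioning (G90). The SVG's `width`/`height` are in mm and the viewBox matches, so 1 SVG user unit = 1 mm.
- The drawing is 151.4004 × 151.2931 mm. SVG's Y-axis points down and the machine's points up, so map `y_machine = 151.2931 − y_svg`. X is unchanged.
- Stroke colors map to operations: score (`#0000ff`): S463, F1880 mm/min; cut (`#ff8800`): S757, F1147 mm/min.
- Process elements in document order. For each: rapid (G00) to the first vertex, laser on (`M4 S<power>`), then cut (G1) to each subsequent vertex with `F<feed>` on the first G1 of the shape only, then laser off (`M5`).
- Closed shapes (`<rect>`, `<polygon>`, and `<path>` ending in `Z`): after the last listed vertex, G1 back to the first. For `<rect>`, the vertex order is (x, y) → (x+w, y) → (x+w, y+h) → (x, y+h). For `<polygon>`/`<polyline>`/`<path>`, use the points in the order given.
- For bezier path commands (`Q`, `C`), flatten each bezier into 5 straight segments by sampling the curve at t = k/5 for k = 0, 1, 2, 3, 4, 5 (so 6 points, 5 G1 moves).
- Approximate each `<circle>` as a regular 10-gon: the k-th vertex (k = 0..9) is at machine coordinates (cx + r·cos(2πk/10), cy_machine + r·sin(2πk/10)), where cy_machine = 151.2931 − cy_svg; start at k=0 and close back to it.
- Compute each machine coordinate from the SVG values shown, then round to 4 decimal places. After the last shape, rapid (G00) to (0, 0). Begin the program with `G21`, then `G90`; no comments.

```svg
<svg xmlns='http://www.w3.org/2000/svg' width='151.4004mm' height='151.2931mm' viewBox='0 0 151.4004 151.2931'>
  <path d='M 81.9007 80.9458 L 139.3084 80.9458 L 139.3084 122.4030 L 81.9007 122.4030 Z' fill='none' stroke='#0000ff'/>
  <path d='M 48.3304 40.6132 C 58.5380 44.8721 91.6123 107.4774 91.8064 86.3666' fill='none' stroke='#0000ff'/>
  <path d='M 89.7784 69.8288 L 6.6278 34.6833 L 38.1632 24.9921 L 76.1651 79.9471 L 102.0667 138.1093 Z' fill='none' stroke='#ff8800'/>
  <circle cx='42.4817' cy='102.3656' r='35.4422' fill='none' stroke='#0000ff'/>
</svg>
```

viewBox `0 0 151.4004 151.2931` with mm width/height → 1 unit = 1 mm. Flip: y_m = 151.2931 − y_svg.

**Shape 1** — `<path>` rectangle, stroke `#0000ff` → score (S463, F1880). Machine vertices: (81.9007,70.3473) → (139.3084,70.3473) → (139.3084,28.8901) → (81.9007,28.8901) → (81.9007,70.3473). Closed: final G1 returns to the first vertex.

**Shape 2** — `<path>` cubic bezier, stroke `#0000ff` → score (S463, F1880). Control points (SVG): P0=(48.3304,40.6132), P1=(58.5380,44.8721), P2=(91.6123,107.4774), P3=(91.8064,86.3666); sampled at t=k/5. Machine vertices: (48.3304,110.6799) → (56.7530,102.2595) → (67.9877,86.6549) → (79.3588,70.6853) → (88.1903,61.1695) → (91.8064,64.9265). Open path.

**Shape 3** — `<path>` closed polygon, stroke `#ff8800` → cut (S757, F1147). Machine vertices: (89.7784,81.4643) → (6.6278,116.6098) → (38.1632,126.3010) → (76.1651,71.3460) → (102.0667,13.1838) → (89.7784,81.4643). Closed: final G1 returns to the first vertex.

**Shape 4** — `<circle>` circle, stroke `#0000ff` → score (S463, F1880). Machine vertices: (77.9239,48.9275) → (71.1550,69.7599) → (53.4339,82.6350) → (31.5295,82.6350) → (13.8084,69.7599) → (7.0395,48.9275) → (13.8084,28.0951) → (31.5295,15.2200) → (53.4339,15.2200) → (71.1550,28.0951) → (77.9239,48.9275). Closed: final G1 returns to the first vertex.

G21
G90
G00 X81.9007 Y70.3473
M4 S463
G1 X139.3084 Y70.3473 F1880
G1 X139.3084 Y28.8901
G1 X81.9007 Y28.8901
G1 X81.9007 Y70.3473
M5
G00 X48.3304 Y110.6799
M4 S463
G1 X56.7530 Y102.2595 F1880
G1 X67.9877 Y86.6549
G1 X79.3588 Y70.6853
G1 X88.1903 Y61.1695
G1 X91.8064 Y64.9265
M5
G00 X89.7784 Y81.4643
M4 S757
G1 X6.6278 Y116.6098 F1147
G1 X38.1632 Y126.3010
G1 X76.1651 Y71.3460
G1 X102.0667 Y13.1838
G1 X89.7784 Y81.4643
M5
G00 X77.9239 Y48.9275
M4 S463
G1 X71.1550 Y69.7599 F1880
G1 X53.4339 Y82.6350
G1 X31.5295 Y82.6350
G1 X13.8084 Y69.7599
G1 X7.0395 Y48.9275
G1 X13.8084 Y28.0951
G1 X31.5295 Y15.2200
G1 X53.4339 Y15.2200
G1 X71.1550 Y28.0951
G1 X77.9239 Y48.9275
M5
G00 X0.0000 Y0.0000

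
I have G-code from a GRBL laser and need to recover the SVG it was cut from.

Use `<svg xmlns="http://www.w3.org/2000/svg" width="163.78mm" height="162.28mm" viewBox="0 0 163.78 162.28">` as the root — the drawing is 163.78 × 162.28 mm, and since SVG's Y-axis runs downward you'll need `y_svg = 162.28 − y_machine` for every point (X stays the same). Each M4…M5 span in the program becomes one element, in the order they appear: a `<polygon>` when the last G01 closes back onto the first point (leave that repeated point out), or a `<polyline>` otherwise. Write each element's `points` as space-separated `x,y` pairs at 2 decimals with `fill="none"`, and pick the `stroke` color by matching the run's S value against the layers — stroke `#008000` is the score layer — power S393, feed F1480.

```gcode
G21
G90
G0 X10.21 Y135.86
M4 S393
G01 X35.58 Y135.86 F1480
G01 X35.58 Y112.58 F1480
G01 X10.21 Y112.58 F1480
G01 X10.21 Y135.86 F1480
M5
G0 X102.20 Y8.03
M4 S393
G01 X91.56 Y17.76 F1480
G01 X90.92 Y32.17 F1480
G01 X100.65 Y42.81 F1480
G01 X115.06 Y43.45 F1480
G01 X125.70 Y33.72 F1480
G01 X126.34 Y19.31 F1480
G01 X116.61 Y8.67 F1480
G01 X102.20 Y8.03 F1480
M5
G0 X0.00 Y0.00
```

Each laser-on run becomes one SVG element. Flip Y back into SVG space with y_svg = 162.28 − y_machine. Every run uses S393, so all elements get stroke `#008000` (score).

Run 1: The run returns to its start, so emit a `<polygon>` with points (Y-flipped): 10.21,26.42 35.58,26.42 35.58,49.70 10.21,49.70.

Run 2: The run returns to its start, so emit a `<polygon>` with points (Y-flipped): 102.20,154.25 91.56,144.52 90.92,130.11 100.65,119.47 115.06,118.83 125.70,128.56 126.34,142.97 116.61,153.61.

<svg xmlns="http://www.w3.org/2000/svg" width="163.78mm" height="162.28mm" viewBox="0 0 163.78 162.28">
  <polygon points="10.21,26.42 35.58,26.42 35.58,49.70 10.21,49.70" fill="none" stroke="#008000"/>
  <polygon points="102.20,154.25 91.56,144.52 90.92,130.11 100.65,119.47 115.06,118.83 125.70,128.56 126.34,142.97 116.61,153.61" fill="none" stroke="#008000"/>
</svg>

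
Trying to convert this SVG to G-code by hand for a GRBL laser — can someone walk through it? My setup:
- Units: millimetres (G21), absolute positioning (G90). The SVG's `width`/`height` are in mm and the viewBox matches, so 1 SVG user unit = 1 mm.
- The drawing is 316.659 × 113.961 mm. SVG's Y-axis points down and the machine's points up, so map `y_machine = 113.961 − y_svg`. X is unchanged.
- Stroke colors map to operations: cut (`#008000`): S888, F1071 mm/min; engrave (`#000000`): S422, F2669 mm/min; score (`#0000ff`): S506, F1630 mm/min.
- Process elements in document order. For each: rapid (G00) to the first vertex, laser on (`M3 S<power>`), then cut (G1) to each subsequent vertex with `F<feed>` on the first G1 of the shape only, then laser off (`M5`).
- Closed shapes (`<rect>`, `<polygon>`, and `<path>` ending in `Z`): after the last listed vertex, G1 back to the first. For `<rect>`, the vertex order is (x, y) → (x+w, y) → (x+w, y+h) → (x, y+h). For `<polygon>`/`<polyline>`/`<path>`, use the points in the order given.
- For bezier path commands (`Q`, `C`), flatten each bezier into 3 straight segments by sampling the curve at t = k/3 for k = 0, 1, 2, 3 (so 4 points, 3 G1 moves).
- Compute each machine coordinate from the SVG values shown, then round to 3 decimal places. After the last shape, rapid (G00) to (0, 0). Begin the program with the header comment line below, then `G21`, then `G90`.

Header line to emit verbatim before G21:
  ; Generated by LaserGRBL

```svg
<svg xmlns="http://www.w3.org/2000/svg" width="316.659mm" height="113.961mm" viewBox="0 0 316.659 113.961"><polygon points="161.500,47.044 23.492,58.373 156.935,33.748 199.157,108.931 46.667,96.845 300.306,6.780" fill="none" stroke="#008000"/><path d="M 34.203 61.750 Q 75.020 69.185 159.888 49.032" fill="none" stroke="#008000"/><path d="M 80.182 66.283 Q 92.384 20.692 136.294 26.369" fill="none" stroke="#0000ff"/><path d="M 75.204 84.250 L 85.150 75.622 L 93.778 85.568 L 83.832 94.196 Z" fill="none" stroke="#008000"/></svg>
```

viewBox `0 0 316.659 113.961` with mm width/height → 1 unit = 1 mm. Flip: y_m = 113.961 − y_svg.

**Shape 1** — `<polygon>` closed polygon, stroke `#008000` → cut (S888, F1071). Machine vertices: (161.500,66.917) → (23.492,55.588) → (156.935,80.213) → (199.157,5.030) → (46.667,17.116) → (300.306,107.181) → (161.500,66.917). Closed: final G1 returns to the first vertex.

**Shape 2** — `<path>` quadratic bezier, stroke `#008000` → cut (S888, F1071). Control points (SVG): P0=(34.203,61.750), P1=(75.020,69.185), P2=(159.888,49.032); sampled at t=k/3. Machine vertices: (34.203,52.211) → (66.309,50.320) → (108.204,54.559) → (159.888,64.929). Open path.

**Shape 3** — `<path>` quadratic bezier, stroke `#0000ff` → score (S506, F1630). Control points (SVG): P0=(80.182,66.283), P1=(92.384,20.692), P2=(136.294,26.369); sampled at t=k/3. Machine vertices: (80.182,47.678) → (91.840,72.376) → (110.544,85.680) → (136.294,87.592). Open path.

**Shape 4** — `<path>` regular polygon, stroke `#008000` → cut (S888, F1071). Machine vertices: (75.204,29.711) → (85.150,38.339) → (93.778,28.393) → (83.832,19.765) → (75.204,29.711). Closed: final G1 returns to the first vertex.

; Generated by LaserGRBL
G21
G90
G00 X161.500 Y66.917
M3 S888
G1 X23.492 Y55.588 F1071
G1 X156.935 Y80.213
G1 X199.157 Y5.030
G1 X46.667 Y17.116
G1 X300.306 Y107.181
G1 X161.500 Y66.917
M5
G00 X34.203 Y52.211
M3 S888
G1 X66.309 Y50.320 F1071
G1 X108.204 Y54.559
G1 X159.888 Y64.929
M5
G00 X80.182 Y47.678
M3 S506
G1 X91.840 Y72.376 F1630
G1 X110.544 Y85.680
G1 X136.294 Y87.592
M5
G00 X75.204 Y29.711
M3 S888
G1 X85.150 Y38.339 F1071
G1 X93.778 Y28.393
G1 X83.832 Y19.765
G1 X75.204 Y29.711
M5
G00 X0.000 Y0.000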